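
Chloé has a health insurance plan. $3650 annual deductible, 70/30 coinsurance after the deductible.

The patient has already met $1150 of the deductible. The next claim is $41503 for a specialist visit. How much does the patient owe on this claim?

Deductible still to meet: $3650 − $1150 = $2500.
The remaining $39003 (= $41503 − $2500) moves to coinsurance.
Coinsurance: $39003 × 30% = $11700.90.
So the patient owes $2500 + $11700.90 = $14200.90.

$14200.90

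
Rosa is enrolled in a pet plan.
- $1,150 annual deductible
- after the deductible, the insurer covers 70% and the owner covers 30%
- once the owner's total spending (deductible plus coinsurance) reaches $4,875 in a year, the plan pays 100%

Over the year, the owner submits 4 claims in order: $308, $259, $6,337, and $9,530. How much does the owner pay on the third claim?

$2,309.20

Bill 1, $308: all of it applies to the deductible. Owner owes $308 (running OOP $308).
Bill 2, $259: all of it applies to the deductible. Cost to owner: $259. OOP to date $567.
Bill 3, $6,337: $583 finishes the deductible; $5,754 goes to coinsurance; 30% of $5,754 = $1,726.20. Cost to owner: $2,309.20. OOP to date $2,876.20.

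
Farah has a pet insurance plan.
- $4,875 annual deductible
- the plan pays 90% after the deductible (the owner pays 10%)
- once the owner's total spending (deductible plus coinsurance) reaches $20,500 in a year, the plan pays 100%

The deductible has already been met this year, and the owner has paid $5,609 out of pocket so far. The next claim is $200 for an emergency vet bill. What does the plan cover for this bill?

$180

With the deductible met, the entire $200 is subject to coinsurance.
Owner's 10% share of $200 is $20.
Total out-of-pocket so far would be $5,609 + $20 = $5,629, below the $20,500 cap — no reduction.
Insurer pays the balance: $200 − $20 = $180.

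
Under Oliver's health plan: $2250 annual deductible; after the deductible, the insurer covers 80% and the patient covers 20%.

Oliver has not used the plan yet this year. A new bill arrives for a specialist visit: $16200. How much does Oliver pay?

Nothing has been paid toward the $2250 deductible, so the first $2250 of this charge is applied there.
The remaining $13950 (= $16200 − $2250) moves to coinsurance.
Coinsurance: $13950 × 20% = $2790.
So the patient owes $2250 + $2790 = $5040.

$5040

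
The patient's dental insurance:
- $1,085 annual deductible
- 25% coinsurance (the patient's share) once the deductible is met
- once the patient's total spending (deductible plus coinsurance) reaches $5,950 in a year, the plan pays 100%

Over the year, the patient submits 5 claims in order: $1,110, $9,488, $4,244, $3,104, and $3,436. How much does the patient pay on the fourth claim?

#1 ($1,110): $1,085 finishes the deductible; $25 goes to coinsurance; 25% of $25 = $6.25. Patient owes $1,091.25 (running OOP $1,091.25).
#2 ($9,488): deductible met; 25% of $9,488 = $2,372. Patient owes $2,372 (running OOP $3,463.25).
#3 ($4,244): 25% coinsurance on $4,244 = $1,061. Patient pays $1,061; OOP now $4,524.25.
#4 ($3,104): deductible met; 25% of $3,104 = $776. Cost to patient: $776. OOP to date $5,300.25.

$776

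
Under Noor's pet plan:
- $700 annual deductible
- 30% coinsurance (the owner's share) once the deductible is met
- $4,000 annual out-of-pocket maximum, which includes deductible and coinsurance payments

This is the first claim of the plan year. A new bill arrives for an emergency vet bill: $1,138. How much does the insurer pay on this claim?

The full $700 deductible is still open; $700 of this bill applies to it.
That leaves $1,138 − $700 = $438 for coinsurance.
Owner's 30% share of $438 is $131.40.
So the owner owes $700 + $131.40 = $831.40 before any cap.
Cumulative spending $0 + $831.40 = $831.40 stays under the $4,000 maximum.
The plan picks up $1,138 − $831.40 = $306.60.

$306.60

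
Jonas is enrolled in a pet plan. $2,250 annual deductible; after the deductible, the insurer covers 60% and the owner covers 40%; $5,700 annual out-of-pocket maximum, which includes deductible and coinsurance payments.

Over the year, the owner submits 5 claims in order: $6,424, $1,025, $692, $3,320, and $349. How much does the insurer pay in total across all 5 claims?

$6,110

Bill 1, $6,424: $2,250 finishes the deductible; $4,174 goes to coinsurance; coinsurance $4,174 × 40% = $1,669.60. Cost to owner: $3,919.60. OOP to date $3,919.60. Plan pays $6,424 − $3,919.60 = $2,504.40.
Bill 2, $1,025: 40% coinsurance on $1,025 = $410. Owner pays $410; OOP now $4,329.60. Plan pays $1,025 − $410 = $615.
Bill 3, $692: 40% coinsurance on $692 = $276.80. Cost to owner: $276.80. OOP to date $4,606.40. Plan pays $692 − $276.80 = $415.20.
Bill 4, $3,320: deductible met; 40% of $3,320 = $1,328. OOP would hit $5,934.40 > $5,700, so the cap limits the owner to $5,700 − $4,606.40 = $1,093.60. Insurer: $3,320 − $1,093.60 = $2,226.40.
Bill 5, $349: deductible already satisfied, so owner's share is 40% × $349 = $139.60. That would push OOP to $5,839.60, over the $5,700 cap, so owner pays $5,700 − $5,700 = $0. Plan pays $349 − $0 = $349.
Insurer total = bills − owner's total = $11,810 − $5,700 = $6,110.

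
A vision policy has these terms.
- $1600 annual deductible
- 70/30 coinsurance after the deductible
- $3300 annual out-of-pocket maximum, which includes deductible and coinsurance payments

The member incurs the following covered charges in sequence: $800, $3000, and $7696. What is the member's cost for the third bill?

$1040

Claim 1 ($800): entire amount goes to the deductible. Member owes $800 (running OOP $800).
Claim 2 ($3000): $800 to deductible, leaving $2200; 30% of $2200 = $660. Cost to member: $1460. OOP to date $2260.
Claim 3 ($7696): 30% coinsurance on $7696 = $2308.80. That would push OOP to $4568.80, over the $3300 cap, so member pays $3300 − $2260 = $1040.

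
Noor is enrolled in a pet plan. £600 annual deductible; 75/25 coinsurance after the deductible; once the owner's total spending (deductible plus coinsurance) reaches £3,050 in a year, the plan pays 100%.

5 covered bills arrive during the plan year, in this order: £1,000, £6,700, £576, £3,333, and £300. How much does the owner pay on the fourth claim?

Claim 1 — £1,000: £600 to deductible, leaving £400; coinsurance £400 × 25% = £100. Owner pays £700; OOP now £700.
Claim 2 — £6,700: 25% coinsurance on £6,700 = £1,675. Owner owes £1,675 (running OOP £2,375).
Claim 3 — £576: deductible met; 25% of £576 = £144. Owner owes £144 (running OOP £2,519).
Claim 4 — £3,333: deductible already satisfied, so owner's share is 25% × £3,333 = £833.25. That would push OOP to £3,352.25, over the £3,050 cap, so owner pays £3,050 − £2,519 = £531.

£531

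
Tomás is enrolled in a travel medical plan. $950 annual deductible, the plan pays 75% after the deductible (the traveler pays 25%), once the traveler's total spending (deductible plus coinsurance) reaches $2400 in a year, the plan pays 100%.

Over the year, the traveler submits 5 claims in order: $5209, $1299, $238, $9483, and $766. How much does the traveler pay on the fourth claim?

Claim 1 — $5209: $950 finishes the deductible; $4259 goes to coinsurance; 25% of $4259 = $1064.75. Traveler pays $2014.75; OOP now $2014.75.
Claim 2 — $1299: 25% coinsurance on $1299 = $324.75. Cost to traveler: $324.75. OOP to date $2339.50.
Claim 3 — $238: deductible already satisfied, so traveler's share is 25% × $238 = $59.50. Traveler pays $59.50; OOP now $2399.
Claim 4 — $9483: deductible met; 25% of $9483 = $2370.75. Adding that to $2399 gives $4769.75, past the $2400 cap; traveler pays only $2400 − $2399 = $1.

$1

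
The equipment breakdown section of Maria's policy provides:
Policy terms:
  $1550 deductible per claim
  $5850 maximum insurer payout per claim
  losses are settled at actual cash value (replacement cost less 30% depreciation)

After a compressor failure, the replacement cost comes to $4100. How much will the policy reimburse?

Actual cash value after 30% depreciation: $4100 × 70% = $2870.
After the deductible, $2870 − $1550 = $1320 remains.
$1320 ≤ $5850, so the limit doesn't bind; insurer pays $1320.

$1320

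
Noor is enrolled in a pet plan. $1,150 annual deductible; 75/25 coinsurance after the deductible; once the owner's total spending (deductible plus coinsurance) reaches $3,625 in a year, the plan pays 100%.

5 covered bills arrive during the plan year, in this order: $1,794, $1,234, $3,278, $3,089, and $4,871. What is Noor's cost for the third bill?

Claim 1 — $1,794: $1,150 finishes the deductible; $644 goes to coinsurance; coinsurance $644 × 25% = $161. Owner owes $1,311 (running OOP $1,311).
Claim 2 — $1,234: deductible already satisfied, so owner's share is 25% × $1,234 = $308.50. Owner owes $308.50 (running OOP $1,619.50).
Claim 3 — $3,278: deductible met; 25% of $3,278 = $819.50. Owner owes $819.50 (running OOP $2,439).

$819.50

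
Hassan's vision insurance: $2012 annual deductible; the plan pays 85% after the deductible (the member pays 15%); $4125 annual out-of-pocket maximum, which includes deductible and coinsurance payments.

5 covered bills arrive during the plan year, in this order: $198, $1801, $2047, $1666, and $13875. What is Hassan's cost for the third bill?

$318.10

Claim 1 ($198): all of it applies to the deductible. Member pays $198; OOP now $198.
Claim 2 ($1801): entire amount goes to the deductible. Member pays $1801; OOP now $1999.
Claim 3 ($2047): $13 to deductible, leaving $2034; coinsurance $2034 × 15% = $305.10. Member owes $318.10 (running OOP $2317.10).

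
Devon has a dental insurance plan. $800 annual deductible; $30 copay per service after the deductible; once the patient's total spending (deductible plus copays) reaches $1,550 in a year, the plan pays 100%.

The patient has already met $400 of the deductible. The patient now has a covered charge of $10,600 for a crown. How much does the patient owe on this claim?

Deductible still to meet: $800 − $400 = $400.
The remaining $10,200 (= $10,600 − $400) moves to the copay.
Copay on this service: $30.
Patient responsibility before any cap: $400 + $30 = $430.
Year-to-date out-of-pocket becomes $400 + $430 = $830, still under the $1,550 maximum, so no cap applies.

$430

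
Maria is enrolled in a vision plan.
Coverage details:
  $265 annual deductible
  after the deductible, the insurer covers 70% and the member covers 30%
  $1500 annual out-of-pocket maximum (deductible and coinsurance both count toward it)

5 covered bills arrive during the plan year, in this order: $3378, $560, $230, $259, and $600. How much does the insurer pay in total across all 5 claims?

Claim 1 — $3378: deductible takes $265, $3113 remains; coinsurance $3113 × 30% = $933.90. Member pays $1198.90; OOP now $1198.90. Plan pays $3378 − $1198.90 = $2179.10.
Claim 2 — $560: deductible already satisfied, so member's share is 30% × $560 = $168. Cost to member: $168. OOP to date $1366.90. Plan pays $560 − $168 = $392.
Claim 3 — $230: deductible met; 30% of $230 = $69. Member owes $69 (running OOP $1435.90). Insurer: $230 − $69 = $161.
Claim 4 — $259: deductible already satisfied, so member's share is 30% × $259 = $77.70. Adding that to $1435.90 gives $1513.60, past the $1500 cap; member pays only $1500 − $1435.90 = $64.10. Insurer: $259 − $64.10 = $194.90.
Claim 5 — $600: deductible already satisfied, so member's share is 30% × $600 = $180. That would push OOP to $1680, over the $1500 cap, so member pays $1500 − $1500 = $0. Insurer: $600 − $0 = $600.
Insurer total = bills − member's total = $5027 − $1500 = $3527.

$3527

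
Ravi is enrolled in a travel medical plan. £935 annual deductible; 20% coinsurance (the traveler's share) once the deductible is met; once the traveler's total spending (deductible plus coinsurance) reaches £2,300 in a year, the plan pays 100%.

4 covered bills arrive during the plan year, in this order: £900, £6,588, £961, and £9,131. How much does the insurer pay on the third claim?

Claim 1 — £900: all of it applies to the deductible. Traveler owes £900 (running OOP £900). Insurer: £900 − £900 = £0.
Claim 2 — £6,588: £35 finishes the deductible; £6,553 goes to coinsurance; 20% of £6,553 = £1,310.60. Traveler pays £1,345.60; OOP now £2,245.60. Plan pays £6,588 − £1,345.60 = £5,242.40.
Claim 3 — £961: deductible met; 20% of £961 = £192.20. That would push OOP to £2,437.80, over the £2,300 cap, so traveler pays £2,300 − £2,245.60 = £54.40. Insurer: £961 − £54.40 = £906.60.

£906.60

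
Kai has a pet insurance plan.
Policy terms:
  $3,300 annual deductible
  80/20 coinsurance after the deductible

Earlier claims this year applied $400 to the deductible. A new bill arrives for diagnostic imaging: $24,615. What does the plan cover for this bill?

$17,372

Remaining deductible: $3,300 − $400 = $2,900.
After the $2,900 deductible portion, $24,615 − $2,900 = $21,715 is subject to coinsurance.
Coinsurance: $21,715 × 20% = $4,343.
So the owner owes $2,900 + $4,343 = $7,243.
Insurer pays the balance: $24,615 − $7,243 = $17,372.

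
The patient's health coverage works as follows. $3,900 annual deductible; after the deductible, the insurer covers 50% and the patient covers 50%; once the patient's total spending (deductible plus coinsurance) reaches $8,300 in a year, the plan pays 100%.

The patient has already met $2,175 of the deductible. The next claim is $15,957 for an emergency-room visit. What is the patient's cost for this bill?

$6,125

$2,175 of the $3,900 deductible is already met, leaving $1,725.
After the $1,725 deductible portion, $15,957 − $1,725 = $14,232 is subject to coinsurance.
Patient's 50% share of $14,232 is $7,116.
So the patient owes $1,725 + $7,116 = $8,841 before any cap.
That would bring total out-of-pocket to $11,016, past the $8,300 cap. The patient is capped at $8,300 − $2,175 = $6,125 on this claim.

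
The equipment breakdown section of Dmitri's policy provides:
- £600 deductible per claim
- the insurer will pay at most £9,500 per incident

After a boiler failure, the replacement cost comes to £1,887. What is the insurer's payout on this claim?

£1,287

After the deductible, £1,887 − £600 = £1,287 remains.
That's under the £9,500 cap, so the insurer reimburses the full £1,287.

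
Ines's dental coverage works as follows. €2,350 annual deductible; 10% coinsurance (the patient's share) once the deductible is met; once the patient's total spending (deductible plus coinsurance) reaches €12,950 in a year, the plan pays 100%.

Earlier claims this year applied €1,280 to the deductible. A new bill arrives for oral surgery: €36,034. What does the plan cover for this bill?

€31,467.60

Deductible still to meet: €2,350 − €1,280 = €1,070.
That leaves €36,034 − €1,070 = €34,964 for coinsurance.
10% of €34,964 = €3,496.40 falls to the patient.
So the patient owes €1,070 + €3,496.40 = €4,566.40 before any cap.
Total out-of-pocket so far would be €1,280 + €4,566.40 = €5,846.40, below the €12,950 cap — no reduction.
Insurer pays the balance: €36,034 − €4,566.40 = €31,467.60.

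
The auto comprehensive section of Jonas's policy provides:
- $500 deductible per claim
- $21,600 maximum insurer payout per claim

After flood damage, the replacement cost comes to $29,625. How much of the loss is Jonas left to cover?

$8,025

After the deductible, $29,625 − $500 = $29,125 remains.
The $21,600 per-incident cap binds; insurer pays $21,600.
Out of pocket: $29,625 − $21,600 = $8,025.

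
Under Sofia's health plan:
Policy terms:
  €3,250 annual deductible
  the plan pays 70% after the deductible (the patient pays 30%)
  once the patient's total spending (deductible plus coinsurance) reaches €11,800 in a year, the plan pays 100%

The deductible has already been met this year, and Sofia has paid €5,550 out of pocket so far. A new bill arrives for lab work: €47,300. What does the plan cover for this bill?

With the deductible met, the entire €47,300 is subject to coinsurance.
Patient's 30% share of €47,300 is €14,190.
Year-to-date out-of-pocket would reach €5,550 + €14,190 = €19,740, above the €11,800 maximum, so the patient pays only €11,800 − €5,550 = €6,250.
The insurer covers the remainder: €47,300 − €6,250 = €41,050.

€41,050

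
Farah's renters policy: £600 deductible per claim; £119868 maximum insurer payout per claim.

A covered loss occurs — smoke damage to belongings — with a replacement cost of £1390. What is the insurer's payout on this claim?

Less the £600 deductible: £1390 − £600 = £790.
That's under the £119868 cap, so the insurer reimburses the full £790.

£790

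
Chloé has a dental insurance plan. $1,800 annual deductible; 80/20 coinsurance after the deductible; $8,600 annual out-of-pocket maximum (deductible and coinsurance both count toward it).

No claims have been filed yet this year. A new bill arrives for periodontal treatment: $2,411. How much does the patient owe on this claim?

Nothing has been paid toward the $1,800 deductible, so the first $1,800 of this charge is applied there.
The remaining $611 (= $2,411 − $1,800) moves to coinsurance.
20% of $611 = $122.20 falls to the patient.
That puts the patient's cost at $1,800 + $122.20 = $1,922.20 before any cap.
Cumulative spending $0 + $1,922.20 = $1,922.20 stays under the $8,600 maximum.

$1,922.20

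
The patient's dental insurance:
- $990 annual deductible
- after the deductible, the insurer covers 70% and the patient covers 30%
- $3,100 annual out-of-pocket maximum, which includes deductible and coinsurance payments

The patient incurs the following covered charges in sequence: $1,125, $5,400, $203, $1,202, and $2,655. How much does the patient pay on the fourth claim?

Claim 1 — $1,125: deductible takes $990, $135 remains; coinsurance $135 × 30% = $40.50. Cost to patient: $1,030.50. OOP to date $1,030.50.
Claim 2 — $5,400: deductible already satisfied, so patient's share is 30% × $5,400 = $1,620. Patient pays $1,620; OOP now $2,650.50.
Claim 3 — $203: 30% coinsurance on $203 = $60.90. Cost to patient: $60.90. OOP to date $2,711.40.
Claim 4 — $1,202: deductible met; 30% of $1,202 = $360.60. Patient pays $360.60; OOP now $3,072.

$360.60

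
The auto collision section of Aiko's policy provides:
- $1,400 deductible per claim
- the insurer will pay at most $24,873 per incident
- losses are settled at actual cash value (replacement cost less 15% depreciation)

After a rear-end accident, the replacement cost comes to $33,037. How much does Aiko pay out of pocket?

Actual cash value after 15% depreciation: $33,037 × 85% = $28,081.45.
Less the $1,400 deductible: $28,081.45 − $1,400 = $26,681.45.
Since $26,681.45 > $24,873, the payout is capped at $24,873.
The driver bears the rest of the original loss: $33,037 − $24,873 = $8,164.

$8,164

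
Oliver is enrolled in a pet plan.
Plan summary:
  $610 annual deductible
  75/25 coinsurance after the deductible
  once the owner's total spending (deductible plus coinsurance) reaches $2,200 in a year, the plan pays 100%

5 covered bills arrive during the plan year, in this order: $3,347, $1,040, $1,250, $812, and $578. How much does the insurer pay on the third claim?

$937.50

#1 ($3,347): $610 to deductible, leaving $2,737; owner's 25% is $684.25. Owner owes $1,294.25 (running OOP $1,294.25). Insurer: $3,347 − $1,294.25 = $2,052.75.
#2 ($1,040): deductible met; 25% of $1,040 = $260. Cost to owner: $260. OOP to date $1,554.25. Insurer: $1,040 − $260 = $780.
#3 ($1,250): 25% coinsurance on $1,250 = $312.50. Owner owes $312.50 (running OOP $1,866.75). Plan pays $1,250 − $312.50 = $937.50.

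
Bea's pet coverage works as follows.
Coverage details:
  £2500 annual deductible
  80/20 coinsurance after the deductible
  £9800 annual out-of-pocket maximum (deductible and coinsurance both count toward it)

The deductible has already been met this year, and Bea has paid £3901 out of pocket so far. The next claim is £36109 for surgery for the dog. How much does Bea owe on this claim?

The deductible is already satisfied, so the full bill goes to coinsurance.
20% of £36109 = £7221.80 falls to the owner.
Adding £7221.80 to the £3901 already spent would give £11122.80, which exceeds the £9800 cap; the owner pays just £9800 − £3901 = £5899.

£5899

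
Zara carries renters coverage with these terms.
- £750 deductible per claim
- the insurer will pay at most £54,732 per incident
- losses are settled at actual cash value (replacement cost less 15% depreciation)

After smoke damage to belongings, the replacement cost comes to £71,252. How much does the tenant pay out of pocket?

£16,520

Actual cash value after 15% depreciation: £71,252 × 85% = £60,564.20.
Less the £750 deductible: £60,564.20 − £750 = £59,814.20.
Since £59,814.20 > £54,732, the payout is capped at £54,732.
Tenant's share is the uncovered remainder: £71,252 − £54,732 = £16,520.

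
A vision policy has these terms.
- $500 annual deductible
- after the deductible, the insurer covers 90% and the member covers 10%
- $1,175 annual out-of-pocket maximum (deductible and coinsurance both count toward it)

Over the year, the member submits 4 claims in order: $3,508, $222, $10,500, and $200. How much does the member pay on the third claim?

Bill 1, $3,508: $500 finishes the deductible; $3,008 goes to coinsurance; coinsurance $3,008 × 10% = $300.80. Member pays $800.80; OOP now $800.80.
Bill 2, $222: deductible met; 10% of $222 = $22.20. Cost to member: $22.20. OOP to date $823.
Bill 3, $10,500: deductible met; 10% of $10,500 = $1,050. Adding that to $823 gives $1,873, past the $1,175 cap; member pays only $1,175 − $823 = $352.

$352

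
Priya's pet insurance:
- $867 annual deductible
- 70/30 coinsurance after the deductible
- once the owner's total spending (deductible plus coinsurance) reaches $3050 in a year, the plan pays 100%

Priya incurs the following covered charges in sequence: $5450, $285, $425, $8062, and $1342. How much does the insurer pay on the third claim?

#1 ($5450): $867 to deductible, leaving $4583; owner's 30% is $1374.90. Owner pays $2241.90; OOP now $2241.90. Plan pays $5450 − $2241.90 = $3208.10.
#2 ($285): deductible already satisfied, so owner's share is 30% × $285 = $85.50. Owner pays $85.50; OOP now $2327.40. Insurer: $285 − $85.50 = $199.50.
#3 ($425): 30% coinsurance on $425 = $127.50. Owner pays $127.50; OOP now $2454.90. Plan pays $425 − $127.50 = $297.50.

$297.50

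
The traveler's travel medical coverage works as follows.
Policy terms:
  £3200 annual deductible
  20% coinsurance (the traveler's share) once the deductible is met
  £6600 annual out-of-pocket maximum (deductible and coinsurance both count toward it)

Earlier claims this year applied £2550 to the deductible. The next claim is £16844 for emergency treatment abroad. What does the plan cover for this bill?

Deductible still to meet: £3200 − £2550 = £650.
After the £650 deductible portion, £16844 − £650 = £16194 is subject to coinsurance.
Traveler's 20% share of £16194 is £3238.80.
Traveler responsibility before any cap: £650 + £3238.80 = £3888.80.
Year-to-date out-of-pocket becomes £2550 + £3888.80 = £6438.80, still under the £6600 maximum, so no cap applies.
The plan picks up £16844 − £3888.80 = £12955.20.

£12955.20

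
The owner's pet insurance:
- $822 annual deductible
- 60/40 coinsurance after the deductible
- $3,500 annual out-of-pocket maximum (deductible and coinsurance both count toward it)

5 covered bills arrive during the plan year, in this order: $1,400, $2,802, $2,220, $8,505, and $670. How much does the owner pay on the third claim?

$888

Claim 1 ($1,400): $822 to deductible, leaving $578; owner's 40% is $231.20. Cost to owner: $1,053.20. OOP to date $1,053.20.
Claim 2 ($2,802): deductible met; 40% of $2,802 = $1,120.80. Cost to owner: $1,120.80. OOP to date $2,174.
Claim 3 ($2,220): 40% coinsurance on $2,220 = $888. Cost to owner: $888. OOP to date $3,062.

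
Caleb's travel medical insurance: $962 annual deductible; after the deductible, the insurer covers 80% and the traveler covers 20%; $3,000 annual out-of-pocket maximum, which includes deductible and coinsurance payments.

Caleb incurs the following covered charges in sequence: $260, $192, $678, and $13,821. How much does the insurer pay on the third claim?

$134.40

Claim 1 ($260): fully absorbed by the deductible. Cost to traveler: $260. OOP to date $260. Plan pays $260 − $260 = $0.
Claim 2 ($192): all of it applies to the deductible. Traveler owes $192 (running OOP $452). Insurer: $192 − $192 = $0.
Claim 3 ($678): $510 finishes the deductible; $168 goes to coinsurance; traveler's 20% is $33.60. Cost to traveler: $543.60. OOP to date $995.60. Insurer: $678 − $543.60 = $134.40.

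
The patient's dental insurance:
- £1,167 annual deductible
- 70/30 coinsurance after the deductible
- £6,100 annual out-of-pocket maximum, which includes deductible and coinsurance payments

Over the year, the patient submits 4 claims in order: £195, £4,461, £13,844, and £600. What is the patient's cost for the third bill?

Bill 1, £195: all of it applies to the deductible. Patient owes £195 (running OOP £195).
Bill 2, £4,461: £972 to deductible, leaving £3,489; patient's 30% is £1,046.70. Cost to patient: £2,018.70. OOP to date £2,213.70.
Bill 3, £13,844: 30% coinsurance on £13,844 = £4,153.20. That would push OOP to £6,366.90, over the £6,100 cap, so patient pays £6,100 − £2,213.70 = £3,886.30.

£3,886.30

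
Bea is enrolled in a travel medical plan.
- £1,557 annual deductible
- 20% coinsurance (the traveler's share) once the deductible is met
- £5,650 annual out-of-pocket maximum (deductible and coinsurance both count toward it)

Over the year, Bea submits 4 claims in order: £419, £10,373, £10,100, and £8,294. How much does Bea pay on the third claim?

#1 (£419): fully absorbed by the deductible. Cost to traveler: £419. OOP to date £419.
#2 (£10,373): £1,138 finishes the deductible; £9,235 goes to coinsurance; coinsurance £9,235 × 20% = £1,847. Traveler owes £2,985 (running OOP £3,404).
#3 (£10,100): 20% coinsurance on £10,100 = £2,020. Cost to traveler: £2,020. OOP to date £5,424.

£2,020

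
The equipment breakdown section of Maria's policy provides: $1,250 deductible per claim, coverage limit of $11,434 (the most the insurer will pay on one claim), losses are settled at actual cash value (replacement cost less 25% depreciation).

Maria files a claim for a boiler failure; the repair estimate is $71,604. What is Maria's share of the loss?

At 25% depreciation, ACV = $71,604 − $17,901 = $53,703.
After the deductible, $53,703 − $1,250 = $52,453 remains.
The $11,434 per-incident cap binds; insurer pays $11,434.
Business owner's share is the uncovered remainder: $71,604 − $11,434 = $60,170.

$60,170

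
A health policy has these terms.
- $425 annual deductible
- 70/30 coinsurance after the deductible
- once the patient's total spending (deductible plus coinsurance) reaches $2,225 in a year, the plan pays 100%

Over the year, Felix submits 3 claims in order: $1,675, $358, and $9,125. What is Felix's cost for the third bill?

#1 ($1,675): deductible takes $425, $1,250 remains; 30% of $1,250 = $375. Cost to patient: $800. OOP to date $800.
#2 ($358): deductible already satisfied, so patient's share is 30% × $358 = $107.40. Cost to patient: $107.40. OOP to date $907.40.
#3 ($9,125): deductible met; 30% of $9,125 = $2,737.50. OOP would hit $3,644.90 > $2,225, so the cap limits the patient to $2,225 − $907.40 = $1,317.60.

$1,317.60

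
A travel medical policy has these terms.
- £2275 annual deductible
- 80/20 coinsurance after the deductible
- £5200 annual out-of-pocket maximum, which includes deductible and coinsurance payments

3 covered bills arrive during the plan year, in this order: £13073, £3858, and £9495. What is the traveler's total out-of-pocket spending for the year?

#1 (£13073): £2275 finishes the deductible; £10798 goes to coinsurance; 20% of £10798 = £2159.60. Cost to traveler: £4434.60. OOP to date £4434.60.
#2 (£3858): 20% coinsurance on £3858 = £771.60. Adding that to £4434.60 gives £5206.20, past the £5200 cap; traveler pays only £5200 − £4434.60 = £765.40.
#3 (£9495): deductible already satisfied, so traveler's share is 20% × £9495 = £1899. OOP would hit £7099 > £5200, so the cap limits the traveler to £5200 − £5200 = £0.
Summing the traveler's payments: £4434.60 + £765.40 + £0 = £5200.

£5200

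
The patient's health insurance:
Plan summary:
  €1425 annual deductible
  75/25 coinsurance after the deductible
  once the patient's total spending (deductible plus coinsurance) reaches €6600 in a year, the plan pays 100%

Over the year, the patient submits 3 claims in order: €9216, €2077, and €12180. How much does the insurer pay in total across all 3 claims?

Claim 1 (€9216): €1425 finishes the deductible; €7791 goes to coinsurance; 25% of €7791 = €1947.75. Patient owes €3372.75 (running OOP €3372.75). Plan pays €9216 − €3372.75 = €5843.25.
Claim 2 (€2077): deductible already satisfied, so patient's share is 25% × €2077 = €519.25. Patient pays €519.25; OOP now €3892. Plan pays €2077 − €519.25 = €1557.75.
Claim 3 (€12180): deductible already satisfied, so patient's share is 25% × €12180 = €3045. That would push OOP to €6937, over the €6600 cap, so patient pays €6600 − €3892 = €2708. Insurer: €12180 − €2708 = €9472.
Insurer total = bills − patient's total = €23473 − €6600 = €16873.

€16873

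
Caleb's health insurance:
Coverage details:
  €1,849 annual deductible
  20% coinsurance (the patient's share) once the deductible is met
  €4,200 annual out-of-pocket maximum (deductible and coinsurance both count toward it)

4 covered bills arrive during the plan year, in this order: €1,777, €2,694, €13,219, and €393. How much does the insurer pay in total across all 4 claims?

€13,883

Claim 1 — €1,777: entire amount goes to the deductible. Cost to patient: €1,777. OOP to date €1,777. Plan pays €1,777 − €1,777 = €0.
Claim 2 — €2,694: deductible takes €72, €2,622 remains; patient's 20% is €524.40. Patient pays €596.40; OOP now €2,373.40. Plan pays €2,694 − €596.40 = €2,097.60.
Claim 3 — €13,219: deductible met; 20% of €13,219 = €2,643.80. That would push OOP to €5,017.20, over the €4,200 cap, so patient pays €4,200 − €2,373.40 = €1,826.60. Insurer: €13,219 − €1,826.60 = €11,392.40.
Claim 4 — €393: 20% coinsurance on €393 = €78.60. Adding that to €4,200 gives €4,278.60, past the €4,200 cap; patient pays only €4,200 − €4,200 = €0. Plan pays €393 − €0 = €393.
Insurer total = bills − patient's total = €18,083 − €4,200 = €13,883.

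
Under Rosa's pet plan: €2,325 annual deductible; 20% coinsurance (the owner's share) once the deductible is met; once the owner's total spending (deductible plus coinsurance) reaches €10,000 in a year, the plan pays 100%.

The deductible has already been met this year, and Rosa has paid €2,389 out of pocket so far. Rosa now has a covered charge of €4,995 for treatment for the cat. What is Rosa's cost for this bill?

The deductible is already satisfied, so the full bill goes to coinsurance.
Owner's 20% share of €4,995 is €999.
Total out-of-pocket so far would be €2,389 + €999 = €3,388, below the €10,000 cap — no reduction.

€999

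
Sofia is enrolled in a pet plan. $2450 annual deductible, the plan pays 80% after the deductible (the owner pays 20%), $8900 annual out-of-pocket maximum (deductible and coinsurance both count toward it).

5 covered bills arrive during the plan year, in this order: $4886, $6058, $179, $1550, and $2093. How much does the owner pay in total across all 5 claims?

$4913.20

Bill 1, $4886: $2450 finishes the deductible; $2436 goes to coinsurance; coinsurance $2436 × 20% = $487.20. Cost to owner: $2937.20. OOP to date $2937.20.
Bill 2, $6058: deductible met; 20% of $6058 = $1211.60. Owner pays $1211.60; OOP now $4148.80.
Bill 3, $179: 20% coinsurance on $179 = $35.80. Owner pays $35.80; OOP now $4184.60.
Bill 4, $1550: deductible already satisfied, so owner's share is 20% × $1550 = $310. Cost to owner: $310. OOP to date $4494.60.
Bill 5, $2093: 20% coinsurance on $2093 = $418.60. Owner owes $418.60 (running OOP $4913.20).
Total paid by the owner: $2937.20 + $1211.60 + $35.80 + $310 + $418.60 = $4913.20.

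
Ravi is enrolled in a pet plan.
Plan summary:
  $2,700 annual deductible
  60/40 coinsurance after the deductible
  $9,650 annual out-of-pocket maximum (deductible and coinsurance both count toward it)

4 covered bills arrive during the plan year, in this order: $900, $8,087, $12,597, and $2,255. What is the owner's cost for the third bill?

$4,435.20

Claim 1 ($900): all of it applies to the deductible. Owner owes $900 (running OOP $900).
Claim 2 ($8,087): deductible takes $1,800, $6,287 remains; coinsurance $6,287 × 40% = $2,514.80. Cost to owner: $4,314.80. OOP to date $5,214.80.
Claim 3 ($12,597): 40% coinsurance on $12,597 = $5,038.80. Adding that to $5,214.80 gives $10,253.60, past the $9,650 cap; owner pays only $9,650 − $5,214.80 = $4,435.20.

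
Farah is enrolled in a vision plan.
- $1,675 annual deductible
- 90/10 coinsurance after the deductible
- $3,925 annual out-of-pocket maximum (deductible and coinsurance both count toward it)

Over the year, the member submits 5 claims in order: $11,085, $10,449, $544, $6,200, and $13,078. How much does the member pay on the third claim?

#1 ($11,085): deductible takes $1,675, $9,410 remains; 10% of $9,410 = $941. Member pays $2,616; OOP now $2,616.
#2 ($10,449): deductible met; 10% of $10,449 = $1,044.90. Cost to member: $1,044.90. OOP to date $3,660.90.
#3 ($544): deductible met; 10% of $544 = $54.40. Member owes $54.40 (running OOP $3,715.30).

$54.40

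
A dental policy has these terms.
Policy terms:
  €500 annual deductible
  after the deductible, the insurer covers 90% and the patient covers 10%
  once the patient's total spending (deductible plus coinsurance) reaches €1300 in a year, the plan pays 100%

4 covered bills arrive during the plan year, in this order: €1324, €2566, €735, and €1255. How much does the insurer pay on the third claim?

Claim 1 (€1324): €500 finishes the deductible; €824 goes to coinsurance; 10% of €824 = €82.40. Patient owes €582.40 (running OOP €582.40). Plan pays €1324 − €582.40 = €741.60.
Claim 2 (€2566): 10% coinsurance on €2566 = €256.60. Cost to patient: €256.60. OOP to date €839. Insurer: €2566 − €256.60 = €2309.40.
Claim 3 (€735): deductible already satisfied, so patient's share is 10% × €735 = €73.50. Patient pays €73.50; OOP now €912.50. Plan pays €735 − €73.50 = €661.50.

€661.50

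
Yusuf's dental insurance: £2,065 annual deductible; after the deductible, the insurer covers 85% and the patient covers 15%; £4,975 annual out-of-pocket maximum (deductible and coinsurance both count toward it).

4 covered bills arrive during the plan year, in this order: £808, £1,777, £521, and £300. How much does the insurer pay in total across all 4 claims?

Claim 1 — £808: all of it applies to the deductible. Cost to patient: £808. OOP to date £808. Plan pays £808 − £808 = £0.
Claim 2 — £1,777: £1,257 finishes the deductible; £520 goes to coinsurance; coinsurance £520 × 15% = £78. Patient pays £1,335; OOP now £2,143. Plan pays £1,777 − £1,335 = £442.
Claim 3 — £521: deductible already satisfied, so patient's share is 15% × £521 = £78.15. Cost to patient: £78.15. OOP to date £2,221.15. Insurer: £521 − £78.15 = £442.85.
Claim 4 — £300: deductible met; 15% of £300 = £45. Patient pays £45; OOP now £2,266.15. Insurer: £300 − £45 = £255.
Insurer total = bills − patient's total = £3,406 − £2,266.15 = £1,139.85.

£1,139.85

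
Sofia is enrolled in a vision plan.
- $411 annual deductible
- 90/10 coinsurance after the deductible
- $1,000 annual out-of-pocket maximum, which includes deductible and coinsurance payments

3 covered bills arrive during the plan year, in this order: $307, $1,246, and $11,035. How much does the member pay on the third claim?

Bill 1, $307: all of it applies to the deductible. Cost to member: $307. OOP to date $307.
Bill 2, $1,246: $104 to deductible, leaving $1,142; coinsurance $1,142 × 10% = $114.20. Member owes $218.20 (running OOP $525.20).
Bill 3, $11,035: 10% coinsurance on $11,035 = $1,103.50. Adding that to $525.20 gives $1,628.70, past the $1,000 cap; member pays only $1,000 − $525.20 = $474.80.

$474.80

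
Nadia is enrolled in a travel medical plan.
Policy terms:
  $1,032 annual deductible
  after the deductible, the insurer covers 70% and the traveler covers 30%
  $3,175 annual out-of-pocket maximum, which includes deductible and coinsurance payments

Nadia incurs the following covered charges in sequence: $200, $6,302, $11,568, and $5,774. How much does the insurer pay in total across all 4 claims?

Claim 1 ($200): fully absorbed by the deductible. Traveler pays $200; OOP now $200. Plan pays $200 − $200 = $0.
Claim 2 ($6,302): deductible takes $832, $5,470 remains; traveler's 30% is $1,641. Cost to traveler: $2,473. OOP to date $2,673. Plan pays $6,302 − $2,473 = $3,829.
Claim 3 ($11,568): deductible already satisfied, so traveler's share is 30% × $11,568 = $3,470.40. OOP would hit $6,143.40 > $3,175, so the cap limits the traveler to $3,175 − $2,673 = $502. Plan pays $11,568 − $502 = $11,066.
Claim 4 ($5,774): 30% coinsurance on $5,774 = $1,732.20. That would push OOP to $4,907.20, over the $3,175 cap, so traveler pays $3,175 − $3,175 = $0. Plan pays $5,774 − $0 = $5,774.
Insurer total = bills − traveler's total = $23,844 − $3,175 = $20,669.

$20,669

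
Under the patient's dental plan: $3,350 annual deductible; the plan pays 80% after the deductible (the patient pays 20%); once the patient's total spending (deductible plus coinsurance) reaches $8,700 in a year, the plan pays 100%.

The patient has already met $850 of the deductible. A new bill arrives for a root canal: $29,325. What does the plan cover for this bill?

Remaining deductible: $3,350 − $850 = $2,500.
That leaves $29,325 − $2,500 = $26,825 for coinsurance.
Coinsurance: $26,825 × 20% = $5,365.
Patient responsibility before any cap: $2,500 + $5,365 = $7,865.
Year-to-date out-of-pocket would reach $850 + $7,865 = $8,715, above the $8,700 maximum, so the patient pays only $8,700 − $850 = $7,850.
Insurer pays the balance: $29,325 − $7,850 = $21,475.

$21,475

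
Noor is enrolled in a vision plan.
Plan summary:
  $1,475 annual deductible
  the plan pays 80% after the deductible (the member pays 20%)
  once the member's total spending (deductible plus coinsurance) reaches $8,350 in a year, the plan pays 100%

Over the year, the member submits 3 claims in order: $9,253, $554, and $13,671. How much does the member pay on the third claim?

$2,734.20

#1 ($9,253): $1,475 finishes the deductible; $7,778 goes to coinsurance; coinsurance $7,778 × 20% = $1,555.60. Cost to member: $3,030.60. OOP to date $3,030.60.
#2 ($554): deductible met; 20% of $554 = $110.80. Cost to member: $110.80. OOP to date $3,141.40.
#3 ($13,671): deductible met; 20% of $13,671 = $2,734.20. Member owes $2,734.20 (running OOP $5,875.60).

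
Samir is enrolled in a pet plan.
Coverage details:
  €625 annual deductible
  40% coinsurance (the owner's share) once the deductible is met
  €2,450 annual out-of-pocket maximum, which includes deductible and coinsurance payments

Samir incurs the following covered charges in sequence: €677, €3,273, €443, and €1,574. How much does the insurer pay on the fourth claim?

€1,256.20

Claim 1 (€677): €625 finishes the deductible; €52 goes to coinsurance; coinsurance €52 × 40% = €20.80. Cost to owner: €645.80. OOP to date €645.80. Insurer: €677 − €645.80 = €31.20.
Claim 2 (€3,273): 40% coinsurance on €3,273 = €1,309.20. Owner pays €1,309.20; OOP now €1,955. Insurer: €3,273 − €1,309.20 = €1,963.80.
Claim 3 (€443): 40% coinsurance on €443 = €177.20. Owner owes €177.20 (running OOP €2,132.20). Insurer: €443 − €177.20 = €265.80.
Claim 4 (€1,574): 40% coinsurance on €1,574 = €629.60. That would push OOP to €2,761.80, over the €2,450 cap, so owner pays €2,450 − €2,132.20 = €317.80. Plan pays €1,574 − €317.80 = €1,256.20.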